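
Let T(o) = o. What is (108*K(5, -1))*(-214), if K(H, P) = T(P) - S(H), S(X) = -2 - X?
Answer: -138672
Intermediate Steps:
K(H, P) = 2 + H + P (K(H, P) = P - (-2 - H) = P + (2 + H) = 2 + H + P)
(108*K(5, -1))*(-214) = (108*(2 + 5 - 1))*(-214) = (108*6)*(-214) = 648*(-214) = -138672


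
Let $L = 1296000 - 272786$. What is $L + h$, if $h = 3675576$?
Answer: $4698790$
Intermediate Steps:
$L = 1023214$
$L + h = 1023214 + 3675576 = 4698790$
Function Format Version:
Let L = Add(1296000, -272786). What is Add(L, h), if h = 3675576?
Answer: 4698790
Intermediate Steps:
L = 1023214
Add(L, h) = Add(1023214, 3675576) = 4698790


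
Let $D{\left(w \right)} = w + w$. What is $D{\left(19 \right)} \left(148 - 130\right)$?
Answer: $684$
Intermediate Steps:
$D{\left(w \right)} = 2 w$
$D{\left(19 \right)} \left(148 - 130\right) = 2 \cdot 19 \left(148 - 130\right) = 38 \left(148 - 130\right) = 38 \cdot 18 = 684$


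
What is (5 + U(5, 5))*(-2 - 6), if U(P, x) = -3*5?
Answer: 80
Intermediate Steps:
U(P, x) = -15
(5 + U(5, 5))*(-2 - 6) = (5 - 15)*(-2 - 6) = -10*(-8) = 80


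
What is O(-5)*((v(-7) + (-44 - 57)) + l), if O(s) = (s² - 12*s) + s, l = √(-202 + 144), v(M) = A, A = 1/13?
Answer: -104960/13 + 80*I*√58 ≈ -8073.8 + 609.26*I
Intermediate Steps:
A = 1/13 ≈ 0.076923
v(M) = 1/13
l = I*√58 (l = √(-58) = I*√58 ≈ 7.6158*I)
O(s) = s² - 11*s
O(-5)*((v(-7) + (-44 - 57)) + l) = (-5*(-11 - 5))*((1/13 + (-44 - 57)) + I*√58) = (-5*(-16))*((1/13 - 101) + I*√58) = 80*(-1312/13 + I*√58) = -104960/13 + 80*I*√58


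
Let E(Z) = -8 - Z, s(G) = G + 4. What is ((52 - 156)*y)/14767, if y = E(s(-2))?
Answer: 1040/14767 ≈ 0.070427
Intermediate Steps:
s(G) = 4 + G
y = -10 (y = -8 - (4 - 2) = -8 - 1*2 = -8 - 2 = -10)
((52 - 156)*y)/14767 = ((52 - 156)*(-10))/14767 = -104*(-10)*(1/14767) = 1040*(1/14767) = 1040/14767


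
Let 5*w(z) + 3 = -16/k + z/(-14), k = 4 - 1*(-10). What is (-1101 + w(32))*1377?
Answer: -10624932/7 ≈ -1.5178e+6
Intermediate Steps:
k = 14 (k = 4 + 10 = 14)
w(z) = -29/35 - z/70 (w(z) = -⅗ + (-16/14 + z/(-14))/5 = -⅗ + (-16*1/14 + z*(-1/14))/5 = -⅗ + (-8/7 - z/14)/5 = -⅗ + (-8/35 - z/70) = -29/35 - z/70)
(-1101 + w(32))*1377 = (-1101 + (-29/35 - 1/70*32))*1377 = (-1101 + (-29/35 - 16/35))*1377 = (-1101 - 9/7)*1377 = -7716/7*1377 = -10624932/7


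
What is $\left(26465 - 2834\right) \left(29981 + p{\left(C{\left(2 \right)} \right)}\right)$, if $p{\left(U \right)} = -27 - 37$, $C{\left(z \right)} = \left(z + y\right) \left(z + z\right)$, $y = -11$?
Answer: $706968627$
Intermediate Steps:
$C{\left(z \right)} = 2 z \left(-11 + z\right)$ ($C{\left(z \right)} = \left(z - 11\right) \left(z + z\right) = \left(-11 + z\right) 2 z = 2 z \left(-11 + z\right)$)
$p{\left(U \right)} = -64$ ($p{\left(U \right)} = -27 - 37 = -64$)
$\left(26465 - 2834\right) \left(29981 + p{\left(C{\left(2 \right)} \right)}\right) = \left(26465 - 2834\right) \left(29981 - 64\right) = 23631 \cdot 29917 = 706968627$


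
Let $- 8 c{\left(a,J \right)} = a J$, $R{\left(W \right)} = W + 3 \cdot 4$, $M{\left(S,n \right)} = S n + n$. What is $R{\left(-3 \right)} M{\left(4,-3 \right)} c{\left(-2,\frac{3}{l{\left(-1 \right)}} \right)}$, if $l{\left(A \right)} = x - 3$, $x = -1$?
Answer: $\frac{405}{16} \approx 25.313$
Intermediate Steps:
$M{\left(S,n \right)} = n + S n$
$l{\left(A \right)} = -4$ ($l{\left(A \right)} = -1 - 3 = -4$)
$R{\left(W \right)} = 12 + W$ ($R{\left(W \right)} = W + 12 = 12 + W$)
$c{\left(a,J \right)} = - \frac{J a}{8}$ ($c{\left(a,J \right)} = - \frac{a J}{8} = - \frac{J a}{8}$)
$R{\left(-3 \right)} M{\left(4,-3 \right)} c{\left(-2,\frac{3}{l{\left(-1 \right)}} \right)} = \left(12 - 3\right) \left(- 3 \left(1 + 4\right)\right) \left(\left(- \frac{1}{8}\right) \frac{3}{-4} \left(-2\right)\right) = 9 \left(\left(-3\right) 5\right) \left(\left(- \frac{1}{8}\right) 3 \left(- \frac{1}{4}\right) \left(-2\right)\right) = 9 \left(-15\right) \left(\left(- \frac{1}{8}\right) \left(- \frac{3}{4}\right) \left(-2\right)\right) = \left(-135\right) \left(- \frac{3}{16}\right) = \frac{405}{16}$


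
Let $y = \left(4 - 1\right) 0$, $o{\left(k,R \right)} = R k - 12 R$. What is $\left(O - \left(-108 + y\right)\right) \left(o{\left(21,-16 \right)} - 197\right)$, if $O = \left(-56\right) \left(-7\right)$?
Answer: $-170500$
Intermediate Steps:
$O = 392$
$o{\left(k,R \right)} = - 12 R + R k$
$y = 0$ ($y = 3 \cdot 0 = 0$)
$\left(O - \left(-108 + y\right)\right) \left(o{\left(21,-16 \right)} - 197\right) = \left(392 + \left(108 - 0\right)\right) \left(- 16 \left(-12 + 21\right) - 197\right) = \left(392 + \left(108 + 0\right)\right) \left(\left(-16\right) 9 - 197\right) = \left(392 + 108\right) \left(-144 - 197\right) = 500 \left(-341\right) = -170500$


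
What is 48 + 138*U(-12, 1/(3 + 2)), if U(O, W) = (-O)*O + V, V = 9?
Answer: -18582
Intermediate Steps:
U(O, W) = 9 - O² (U(O, W) = (-O)*O + 9 = -O² + 9 = 9 - O²)
48 + 138*U(-12, 1/(3 + 2)) = 48 + 138*(9 - 1*(-12)²) = 48 + 138*(9 - 1*144) = 48 + 138*(9 - 144) = 48 + 138*(-135) = 48 - 18630 = -18582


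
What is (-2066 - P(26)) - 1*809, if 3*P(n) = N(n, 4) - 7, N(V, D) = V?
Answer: -8644/3 ≈ -2881.3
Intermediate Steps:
P(n) = -7/3 + n/3 (P(n) = (n - 7)/3 = (-7 + n)/3 = -7/3 + n/3)
(-2066 - P(26)) - 1*809 = (-2066 - (-7/3 + (⅓)*26)) - 1*809 = (-2066 - (-7/3 + 26/3)) - 809 = (-2066 - 1*19/3) - 809 = (-2066 - 19/3) - 809 = -6217/3 - 809 = -8644/3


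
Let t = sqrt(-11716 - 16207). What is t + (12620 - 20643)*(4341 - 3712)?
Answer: -5046467 + I*sqrt(27923) ≈ -5.0465e+6 + 167.1*I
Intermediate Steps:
t = I*sqrt(27923) (t = sqrt(-27923) = I*sqrt(27923) ≈ 167.1*I)
t + (12620 - 20643)*(4341 - 3712) = I*sqrt(27923) + (12620 - 20643)*(4341 - 3712) = I*sqrt(27923) - 8023*629 = I*sqrt(27923) - 5046467 = -5046467 + I*sqrt(27923)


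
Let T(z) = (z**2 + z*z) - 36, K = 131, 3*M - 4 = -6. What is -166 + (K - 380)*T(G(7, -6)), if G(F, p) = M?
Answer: 25730/3 ≈ 8576.7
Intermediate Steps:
M = -2/3 (M = 4/3 + (1/3)*(-6) = 4/3 - 2 = -2/3 ≈ -0.66667)
G(F, p) = -2/3
T(z) = -36 + 2*z**2 (T(z) = (z**2 + z**2) - 36 = 2*z**2 - 36 = -36 + 2*z**2)
-166 + (K - 380)*T(G(7, -6)) = -166 + (131 - 380)*(-36 + 2*(-2/3)**2) = -166 - 249*(-36 + 2*(4/9)) = -166 - 249*(-36 + 8/9) = -166 - 249*(-316/9) = -166 + 26228/3 = 25730/3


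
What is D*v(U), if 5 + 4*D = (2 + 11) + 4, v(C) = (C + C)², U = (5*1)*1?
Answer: 300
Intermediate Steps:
U = 5 (U = 5*1 = 5)
v(C) = 4*C² (v(C) = (2*C)² = 4*C²)
D = 3 (D = -5/4 + ((2 + 11) + 4)/4 = -5/4 + (13 + 4)/4 = -5/4 + (¼)*17 = -5/4 + 17/4 = 3)
D*v(U) = 3*(4*5²) = 3*(4*25) = 3*100 = 300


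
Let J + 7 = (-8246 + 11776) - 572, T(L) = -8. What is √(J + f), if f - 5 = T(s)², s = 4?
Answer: 2*√755 ≈ 54.955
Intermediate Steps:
f = 69 (f = 5 + (-8)² = 5 + 64 = 69)
J = 2951 (J = -7 + ((-8246 + 11776) - 572) = -7 + (3530 - 572) = -7 + 2958 = 2951)
√(J + f) = √(2951 + 69) = √3020 = 2*√755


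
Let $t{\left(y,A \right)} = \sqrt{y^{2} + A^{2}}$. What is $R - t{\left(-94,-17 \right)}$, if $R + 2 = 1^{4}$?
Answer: $-1 - 5 \sqrt{365} \approx -96.525$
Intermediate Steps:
$R = -1$ ($R = -2 + 1^{4} = -2 + 1 = -1$)
$t{\left(y,A \right)} = \sqrt{A^{2} + y^{2}}$
$R - t{\left(-94,-17 \right)} = -1 - \sqrt{\left(-17\right)^{2} + \left(-94\right)^{2}} = -1 - \sqrt{289 + 8836} = -1 - \sqrt{9125} = -1 - 5 \sqrt{365}$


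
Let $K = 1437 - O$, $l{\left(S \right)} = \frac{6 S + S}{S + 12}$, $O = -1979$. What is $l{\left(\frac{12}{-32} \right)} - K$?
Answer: $- \frac{105903}{31} \approx -3416.2$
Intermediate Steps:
$l{\left(S \right)} = \frac{7 S}{12 + S}$
$K = 3416$ ($K = 1437 - -1979 = 1437 + 1979 = 3416$)
$l{\left(\frac{12}{-32} \right)} - K = \frac{7 \frac{12}{-32}}{12 + \frac{12}{-32}} - 3416 = \frac{7 \cdot 12 \left(- \frac{1}{32}\right)}{12 + 12 \left(- \frac{1}{32}\right)} - 3416 = 7 \left(- \frac{3}{8}\right) \frac{1}{12 - \frac{3}{8}} - 3416 = 7 \left(- \frac{3}{8}\right) \frac{1}{\frac{93}{8}} - 3416 = 7 \left(- \frac{3}{8}\right) \frac{8}{93} - 3416 = - \frac{7}{31} - 3416 = - \frac{105903}{31}$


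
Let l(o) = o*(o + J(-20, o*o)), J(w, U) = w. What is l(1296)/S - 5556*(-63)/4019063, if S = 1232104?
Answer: 884697413220/618987949819 ≈ 1.4293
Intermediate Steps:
l(o) = o*(-20 + o) (l(o) = o*(o - 20) = o*(-20 + o))
l(1296)/S - 5556*(-63)/4019063 = (1296*(-20 + 1296))/1232104 - 5556*(-63)/4019063 = (1296*1276)*(1/1232104) + 350028*(1/4019063) = 1653696*(1/1232104) + 350028/4019063 = 206712/154013 + 350028/4019063 = 884697413220/618987949819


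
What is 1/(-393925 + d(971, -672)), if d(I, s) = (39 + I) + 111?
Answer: -1/392804 ≈ -2.5458e-6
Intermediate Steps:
d(I, s) = 150 + I
1/(-393925 + d(971, -672)) = 1/(-393925 + (150 + 971)) = 1/(-393925 + 1121) = 1/(-392804) = -1/392804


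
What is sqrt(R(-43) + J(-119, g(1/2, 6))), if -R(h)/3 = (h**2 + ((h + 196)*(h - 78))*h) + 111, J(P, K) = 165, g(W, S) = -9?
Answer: 6*I*sqrt(66497) ≈ 1547.2*I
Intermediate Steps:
R(h) = -333 - 3*h**2 - 3*h*(-78 + h)*(196 + h) (R(h) = -3*((h**2 + ((h + 196)*(h - 78))*h) + 111) = -3*((h**2 + ((196 + h)*(-78 + h))*h) + 111) = -3*((h**2 + ((-78 + h)*(196 + h))*h) + 111) = -3*((h**2 + h*(-78 + h)*(196 + h)) + 111) = -3*(111 + h**2 + h*(-78 + h)*(196 + h)) = -333 - 3*h**2 - 3*h*(-78 + h)*(196 + h))
sqrt(R(-43) + J(-119, g(1/2, 6))) = sqrt((-333 - 357*(-43)**2 - 3*(-43)**3 + 45864*(-43)) + 165) = sqrt((-333 - 357*1849 - 3*(-79507) - 1972152) + 165) = sqrt((-333 - 660093 + 238521 - 1972152) + 165) = sqrt(-2394057 + 165) = sqrt(-2393892) = 6*I*sqrt(66497)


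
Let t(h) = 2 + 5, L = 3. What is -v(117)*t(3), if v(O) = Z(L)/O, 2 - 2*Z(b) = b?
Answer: 7/234 ≈ 0.029915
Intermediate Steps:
t(h) = 7
Z(b) = 1 - b/2
v(O) = -1/(2*O) (v(O) = (1 - ½*3)/O = (1 - 3/2)/O = -1/(2*O))
-v(117)*t(3) = -(-½/117)*7 = -(-½*1/117)*7 = -(-1)*7/234 = -1*(-7/234) = 7/234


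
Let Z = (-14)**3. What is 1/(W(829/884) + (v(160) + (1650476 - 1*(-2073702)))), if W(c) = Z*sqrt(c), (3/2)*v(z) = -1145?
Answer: 1851467943/6893779382712608 + 3087*sqrt(183209)/6893779382712608 ≈ 2.6876e-7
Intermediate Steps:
v(z) = -2290/3 (v(z) = (2/3)*(-1145) = -2290/3)
Z = -2744
W(c) = -2744*sqrt(c)
1/(W(829/884) + (v(160) + (1650476 - 1*(-2073702)))) = 1/(-2744*sqrt(183209)/442 + (-2290/3 + (1650476 - 1*(-2073702)))) = 1/(-2744*sqrt(183209)/442 + (-2290/3 + (1650476 + 2073702))) = 1/(-1372*sqrt(183209)/221 + (-2290/3 + 3724178)) = 1/(-1372*sqrt(183209)/221 + 11170244/3) = 1/(11170244/3 - 1372*sqrt(183209)/221)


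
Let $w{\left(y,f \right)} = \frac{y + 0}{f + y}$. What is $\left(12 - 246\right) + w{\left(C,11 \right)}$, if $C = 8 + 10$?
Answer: $- \frac{6768}{29} \approx -233.38$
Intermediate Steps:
$C = 18$
$w{\left(y,f \right)} = \frac{y}{f + y}$
$\left(12 - 246\right) + w{\left(C,11 \right)} = \left(12 - 246\right) + \frac{18}{11 + 18} = -234 + \frac{18}{29} = - \frac{6768}{29}$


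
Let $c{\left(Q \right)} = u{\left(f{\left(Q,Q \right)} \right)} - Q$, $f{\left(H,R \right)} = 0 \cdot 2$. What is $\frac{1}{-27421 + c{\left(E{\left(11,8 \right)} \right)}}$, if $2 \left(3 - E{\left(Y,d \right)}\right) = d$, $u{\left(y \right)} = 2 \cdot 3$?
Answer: $- \frac{1}{27414} \approx -3.6478 \cdot 10^{-5}$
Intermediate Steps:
$f{\left(H,R \right)} = 0$
$u{\left(y \right)} = 6$
$E{\left(Y,d \right)} = 3 - \frac{d}{2}$
$c{\left(Q \right)} = 6 - Q$
$\frac{1}{-27421 + c{\left(E{\left(11,8 \right)} \right)}} = \frac{1}{-27421 + \left(6 - \left(3 - 4\right)\right)} = \frac{1}{-27421 + \left(6 - -1\right)} = \frac{1}{-27421 + \left(6 + 1\right)} = \frac{1}{-27421 + 7} = \frac{1}{-27414} = - \frac{1}{27414}$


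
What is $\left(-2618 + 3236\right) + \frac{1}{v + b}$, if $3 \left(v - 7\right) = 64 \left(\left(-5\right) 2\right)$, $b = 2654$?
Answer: $\frac{4537977}{7343} \approx 618.0$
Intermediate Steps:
$v = - \frac{619}{3}$ ($v = 7 + \frac{64 \left(\left(-5\right) 2\right)}{3} = 7 + \frac{64 \left(-10\right)}{3} = 7 + \frac{1}{3} \left(-640\right) = 7 - \frac{640}{3} = - \frac{619}{3} \approx -206.33$)
$\left(-2618 + 3236\right) + \frac{1}{v + b} = \left(-2618 + 3236\right) + \frac{1}{- \frac{619}{3} + 2654} = 618 + \frac{1}{\frac{7343}{3}} = 618 + \frac{3}{7343} = \frac{4537977}{7343}$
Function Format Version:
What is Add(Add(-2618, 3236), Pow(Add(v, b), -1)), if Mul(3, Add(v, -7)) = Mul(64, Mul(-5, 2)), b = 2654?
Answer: Rational(4537977, 7343) ≈ 618.00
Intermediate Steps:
v = Rational(-619, 3) (v = Add(7, Mul(Rational(1, 3), Mul(64, Mul(-5, 2)))) = Add(7, Mul(Rational(1, 3), Mul(64, -10))) = Add(7, Mul(Rational(1, 3), -640)) = Add(7, Rational(-640, 3)) = Rational(-619, 3) ≈ -206.33)
Add(Add(-2618, 3236), Pow(Add(v, b), -1)) = Add(Add(-2618, 3236), Pow(Add(Rational(-619, 3), 2654), -1)) = Add(618, Pow(Rational(7343, 3), -1)) = Add(618, Rational(3, 7343)) = Rational(4537977, 7343)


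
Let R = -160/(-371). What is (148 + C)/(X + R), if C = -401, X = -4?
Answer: 93863/1324 ≈ 70.894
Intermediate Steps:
R = 160/371 (R = -160*(-1/371) = 160/371 ≈ 0.43127)
(148 + C)/(X + R) = (148 - 401)/(-4 + 160/371) = -253/(-1324/371) = -253*(-371/1324) = 93863/1324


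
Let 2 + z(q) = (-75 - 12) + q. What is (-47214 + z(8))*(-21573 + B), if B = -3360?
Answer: 1179206235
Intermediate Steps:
z(q) = -89 + q (z(q) = -2 + ((-75 - 12) + q) = -2 + (-87 + q) = -89 + q)
(-47214 + z(8))*(-21573 + B) = (-47214 + (-89 + 8))*(-21573 - 3360) = (-47214 - 81)*(-24933) = -47295*(-24933) = 1179206235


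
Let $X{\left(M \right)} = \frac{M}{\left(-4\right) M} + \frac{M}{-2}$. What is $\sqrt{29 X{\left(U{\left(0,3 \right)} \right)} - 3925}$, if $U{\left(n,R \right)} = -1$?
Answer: $\frac{i \sqrt{15671}}{2} \approx 62.592 i$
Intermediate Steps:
$X{\left(M \right)} = - \frac{1}{4} - \frac{M}{2}$ ($X{\left(M \right)} = M \left(- \frac{1}{4 M}\right) + M \left(- \frac{1}{2}\right) = - \frac{1}{4} - \frac{M}{2}$)
$\sqrt{29 X{\left(U{\left(0,3 \right)} \right)} - 3925} = \sqrt{29 \left(- \frac{1}{4} - - \frac{1}{2}\right) - 3925} = \sqrt{29 \left(- \frac{1}{4} + \frac{1}{2}\right) - 3925} = \sqrt{29 \cdot \frac{1}{4} - 3925} = \sqrt{\frac{29}{4} - 3925} = \sqrt{- \frac{15671}{4}} = \frac{i \sqrt{15671}}{2}$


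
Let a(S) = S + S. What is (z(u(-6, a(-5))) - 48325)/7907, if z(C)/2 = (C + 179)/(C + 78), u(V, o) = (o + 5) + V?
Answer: -3237439/529769 ≈ -6.1110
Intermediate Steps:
a(S) = 2*S
u(V, o) = 5 + V + o (u(V, o) = (5 + o) + V = 5 + V + o)
z(C) = 2*(179 + C)/(78 + C) (z(C) = 2*((C + 179)/(C + 78)) = 2*((179 + C)/(78 + C)) = 2*(179 + C)/(78 + C))
(z(u(-6, a(-5))) - 48325)/7907 = (2*(179 + (5 - 6 + 2*(-5)))/(78 + (5 - 6 + 2*(-5))) - 48325)/7907 = (2*(179 + (5 - 6 - 10))/(78 + (5 - 6 - 10)) - 48325)*(1/7907) = (2*(179 - 11)/(78 - 11) - 48325)*(1/7907) = (2*168/67 - 48325)*(1/7907) = (2*(1/67)*168 - 48325)*(1/7907) = (336/67 - 48325)*(1/7907) = -3237439/67*1/7907 = -3237439/529769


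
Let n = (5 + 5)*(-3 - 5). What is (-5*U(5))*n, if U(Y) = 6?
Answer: 2400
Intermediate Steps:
n = -80 (n = 10*(-8) = -80)
(-5*U(5))*n = -5*6*(-80) = -30*(-80) = 2400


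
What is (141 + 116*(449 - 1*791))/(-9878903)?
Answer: 39531/9878903 ≈ 0.0040016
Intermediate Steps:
(141 + 116*(449 - 1*791))/(-9878903) = (141 + 116*(449 - 791))*(-1/9878903) = (141 + 116*(-342))*(-1/9878903) = (141 - 39672)*(-1/9878903) = -39531*(-1/9878903) = 39531/9878903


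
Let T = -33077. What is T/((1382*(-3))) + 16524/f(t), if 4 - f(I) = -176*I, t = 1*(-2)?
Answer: -4749809/120234 ≈ -39.505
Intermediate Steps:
t = -2
f(I) = 4 + 176*I (f(I) = 4 - (-176)*I = 4 + 176*I)
T/((1382*(-3))) + 16524/f(t) = -33077/(1382*(-3)) + 16524/(4 + 176*(-2)) = -33077/(-4146) + 16524/(4 - 352) = -33077*(-1/4146) + 16524/(-348) = 33077/4146 + 16524*(-1/348) = 33077/4146 - 1377/29 = -4749809/120234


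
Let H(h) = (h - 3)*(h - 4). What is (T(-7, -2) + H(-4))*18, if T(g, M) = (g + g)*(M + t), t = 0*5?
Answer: 1512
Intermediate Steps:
t = 0
T(g, M) = 2*M*g (T(g, M) = (g + g)*(M + 0) = (2*g)*M = 2*M*g)
H(h) = (-4 + h)*(-3 + h) (H(h) = (-3 + h)*(-4 + h) = (-4 + h)*(-3 + h))
(T(-7, -2) + H(-4))*18 = (2*(-2)*(-7) + (12 + (-4)² - 7*(-4)))*18 = (28 + (12 + 16 + 28))*18 = (28 + 56)*18 = 84*18 = 1512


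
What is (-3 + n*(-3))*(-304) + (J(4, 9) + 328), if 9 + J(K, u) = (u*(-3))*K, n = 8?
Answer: 8419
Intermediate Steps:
J(K, u) = -9 - 3*K*u (J(K, u) = -9 + (u*(-3))*K = -9 + (-3*u)*K = -9 - 3*K*u)
(-3 + n*(-3))*(-304) + (J(4, 9) + 328) = (-3 + 8*(-3))*(-304) + ((-9 - 3*4*9) + 328) = (-3 - 24)*(-304) + ((-9 - 108) + 328) = -27*(-304) + (-117 + 328) = 8208 + 211 = 8419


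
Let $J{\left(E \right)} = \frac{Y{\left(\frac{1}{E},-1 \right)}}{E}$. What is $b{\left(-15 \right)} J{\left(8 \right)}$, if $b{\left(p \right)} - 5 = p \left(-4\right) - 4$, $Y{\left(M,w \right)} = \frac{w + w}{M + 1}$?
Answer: $- \frac{122}{9} \approx -13.556$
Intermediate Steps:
$Y{\left(M,w \right)} = \frac{2 w}{1 + M}$
$b{\left(p \right)} = 1 - 4 p$ ($b{\left(p \right)} = 5 + \left(p \left(-4\right) - 4\right) = 5 - \left(4 + 4 p\right) = 1 - 4 p$)
$J{\left(E \right)} = - \frac{2}{E \left(1 + \frac{1}{E}\right)}$ ($J{\left(E \right)} = \frac{2 \left(-1\right) \frac{1}{1 + \frac{1}{E}}}{E} = \frac{\left(-2\right) \frac{1}{1 + \frac{1}{E}}}{E} = - \frac{2}{E \left(1 + \frac{1}{E}\right)}$)
$b{\left(-15 \right)} J{\left(8 \right)} = \left(1 - -60\right) \left(- \frac{2}{1 + 8}\right) = \left(1 + 60\right) \left(- \frac{2}{9}\right) = 61 \left(\left(-2\right) \frac{1}{9}\right) = 61 \left(- \frac{2}{9}\right) = - \frac{122}{9}$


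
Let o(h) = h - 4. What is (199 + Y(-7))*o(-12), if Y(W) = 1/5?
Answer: -15936/5 ≈ -3187.2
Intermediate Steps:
Y(W) = ⅕
o(h) = -4 + h
(199 + Y(-7))*o(-12) = (199 + ⅕)*(-4 - 12) = (996/5)*(-16) = -15936/5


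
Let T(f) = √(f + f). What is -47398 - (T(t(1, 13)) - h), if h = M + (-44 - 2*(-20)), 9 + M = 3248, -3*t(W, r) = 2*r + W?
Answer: -44163 - 3*I*√2 ≈ -44163.0 - 4.2426*I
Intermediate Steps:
t(W, r) = -2*r/3 - W/3 (t(W, r) = -(2*r + W)/3 = -(W + 2*r)/3 = -2*r/3 - W/3)
M = 3239 (M = -9 + 3248 = 3239)
T(f) = √2*√f (T(f) = √(2*f) = √2*√f)
h = 3235 (h = 3239 + (-44 - 2*(-20)) = 3239 + (-44 + 40) = 3239 - 4 = 3235)
-47398 - (T(t(1, 13)) - h) = -47398 - (√2*√(-⅔*13 - ⅓*1) - 1*3235) = -47398 - (√2*√(-26/3 - ⅓) - 3235) = -47398 - (√2*√(-9) - 3235) = -47398 - (√2*(3*I) - 3235) = -47398 - (3*I*√2 - 3235) = -47398 - (-3235 + 3*I*√2) = -47398 + (3235 - 3*I*√2) = -44163 - 3*I*√2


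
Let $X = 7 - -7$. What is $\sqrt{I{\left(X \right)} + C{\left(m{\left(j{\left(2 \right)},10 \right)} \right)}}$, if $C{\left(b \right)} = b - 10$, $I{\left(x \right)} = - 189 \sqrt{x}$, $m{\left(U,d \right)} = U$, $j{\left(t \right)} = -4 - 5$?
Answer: $\sqrt{-19 - 189 \sqrt{14}} \approx 26.948 i$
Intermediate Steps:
$j{\left(t \right)} = -9$ ($j{\left(t \right)} = -4 - 5 = -9$)
$X = 14$ ($X = 7 + 7 = 14$)
$C{\left(b \right)} = -10 + b$ ($C{\left(b \right)} = b - 10 = -10 + b$)
$\sqrt{I{\left(X \right)} + C{\left(m{\left(j{\left(2 \right)},10 \right)} \right)}} = \sqrt{- 189 \sqrt{14} - 19} = \sqrt{-19 - 189 \sqrt{14}}$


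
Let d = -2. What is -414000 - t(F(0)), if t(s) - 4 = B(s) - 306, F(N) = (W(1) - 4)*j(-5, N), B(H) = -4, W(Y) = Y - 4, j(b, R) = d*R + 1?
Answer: -413694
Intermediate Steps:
j(b, R) = 1 - 2*R (j(b, R) = -2*R + 1 = 1 - 2*R)
W(Y) = -4 + Y
F(N) = -7 + 14*N (F(N) = ((-4 + 1) - 4)*(1 - 2*N) = (-3 - 4)*(1 - 2*N) = -7*(1 - 2*N) = -7 + 14*N)
t(s) = -306 (t(s) = 4 + (-4 - 306) = 4 - 310 = -306)
-414000 - t(F(0)) = -414000 - 1*(-306) = -414000 + 306 = -413694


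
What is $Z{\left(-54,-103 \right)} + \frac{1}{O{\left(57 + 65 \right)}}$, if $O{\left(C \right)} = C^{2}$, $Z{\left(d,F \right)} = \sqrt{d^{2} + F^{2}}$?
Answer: $\frac{1}{14884} + 5 \sqrt{541} \approx 116.3$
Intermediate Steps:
$Z{\left(d,F \right)} = \sqrt{F^{2} + d^{2}}$
$Z{\left(-54,-103 \right)} + \frac{1}{O{\left(57 + 65 \right)}} = \sqrt{\left(-103\right)^{2} + \left(-54\right)^{2}} + \frac{1}{\left(57 + 65\right)^{2}} = \sqrt{10609 + 2916} + \frac{1}{122^{2}} = \sqrt{13525} + \frac{1}{14884} = 5 \sqrt{541} + \frac{1}{14884} = \frac{1}{14884} + 5 \sqrt{541}$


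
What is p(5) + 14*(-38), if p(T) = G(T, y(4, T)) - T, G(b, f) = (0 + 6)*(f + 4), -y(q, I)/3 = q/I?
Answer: -2637/5 ≈ -527.40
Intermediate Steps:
y(q, I) = -3*q/I
G(b, f) = 24 + 6*f (G(b, f) = 6*(4 + f) = 24 + 6*f)
p(T) = 24 - T - 72/T (p(T) = (24 + 6*(-3*4/T)) - T = (24 + 6*(-12/T)) - T = (24 - 72/T) - T = 24 - T - 72/T)
p(5) + 14*(-38) = (24 - 1*5 - 72/5) + 14*(-38) = (24 - 5 - 72*⅕) - 532 = (24 - 5 - 72/5) - 532 = 23/5 - 532 = -2637/5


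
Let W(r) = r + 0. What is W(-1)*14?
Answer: -14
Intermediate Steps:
W(r) = r
W(-1)*14 = -1*14 = -14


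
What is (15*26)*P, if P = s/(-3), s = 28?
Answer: -3640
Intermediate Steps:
P = -28/3 (P = 28/(-3) = 28*(-⅓) = -28/3 ≈ -9.3333)
(15*26)*P = (15*26)*(-28/3) = 390*(-28/3) = -3640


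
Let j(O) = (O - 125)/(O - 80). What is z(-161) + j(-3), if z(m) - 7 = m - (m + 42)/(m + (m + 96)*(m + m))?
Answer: -37543007/246261 ≈ -152.45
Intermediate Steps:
j(O) = (-125 + O)/(-80 + O)
z(m) = 7 + m - (42 + m)/(m + 2*m*(96 + m)) (z(m) = 7 + (m - (m + 42)/(m + (m + 96)*(m + m))) = 7 + (m - (42 + m)/(m + (96 + m)*(2*m))) = 7 + (m - (42 + m)/(m + 2*m*(96 + m))) = 7 + m - (42 + m)/(m + 2*m*(96 + m)))
z(-161) + j(-3) = (-42 + 2*(-161)**3 + 207*(-161)**2 + 1350*(-161))/((-161)*(193 + 2*(-161))) + (-125 - 3)/(-80 - 3) = -(-42 + 2*(-4173281) + 207*25921 - 217350)/(161*(193 - 322)) - 128/(-83) = -1/161*(-42 - 8346562 + 5365647 - 217350)/(-129) - 1/83*(-128) = -1/161*(-1/129)*(-3198307) + 128/83 = -456901/2967 + 128/83 = -37543007/246261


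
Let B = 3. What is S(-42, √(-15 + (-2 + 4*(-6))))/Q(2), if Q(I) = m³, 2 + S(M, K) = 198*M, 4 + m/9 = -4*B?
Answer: 4159/1492992 ≈ 0.0027857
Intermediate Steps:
m = -144 (m = -36 + 9*(-4*3) = -36 + 9*(-12) = -36 - 108 = -144)
S(M, K) = -2 + 198*M
Q(I) = -2985984 (Q(I) = (-144)³ = -2985984)
S(-42, √(-15 + (-2 + 4*(-6))))/Q(2) = (-2 + 198*(-42))/(-2985984) = (-2 - 8316)*(-1/2985984) = -8318*(-1/2985984) = 4159/1492992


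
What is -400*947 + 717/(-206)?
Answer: -78033517/206 ≈ -3.7880e+5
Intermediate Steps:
-400*947 + 717/(-206) = -378800 + 717*(-1/206) = -378800 - 717/206 = -78033517/206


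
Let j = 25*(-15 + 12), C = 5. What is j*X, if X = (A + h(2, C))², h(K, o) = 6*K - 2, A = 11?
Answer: -33075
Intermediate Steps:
h(K, o) = -2 + 6*K
j = -75 (j = 25*(-3) = -75)
X = 441 (X = (11 + (-2 + 6*2))² = (11 + (-2 + 12))² = (11 + 10)² = 21² = 441)
j*X = -75*441 = -33075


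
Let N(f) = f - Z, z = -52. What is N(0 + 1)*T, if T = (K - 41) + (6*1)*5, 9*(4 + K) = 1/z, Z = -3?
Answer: -7021/117 ≈ -60.009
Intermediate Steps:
N(f) = 3 + f (N(f) = f - 1*(-3) = f + 3 = 3 + f)
K = -1873/468 (K = -4 + (⅑)/(-52) = -4 + (⅑)*(-1/52) = -4 - 1/468 = -1873/468 ≈ -4.0021)
T = -7021/468 (T = (-1873/468 - 41) + (6*1)*5 = -21061/468 + 6*5 = -21061/468 + 30 = -7021/468 ≈ -15.002)
N(0 + 1)*T = (3 + (0 + 1))*(-7021/468) = (3 + 1)*(-7021/468) = 4*(-7021/468) = -7021/117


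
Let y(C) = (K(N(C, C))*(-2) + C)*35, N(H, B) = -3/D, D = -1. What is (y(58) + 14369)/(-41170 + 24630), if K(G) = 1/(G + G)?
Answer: -24581/24810 ≈ -0.99077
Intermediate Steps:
N(H, B) = 3 (N(H, B) = -3/(-1) = -3*(-1) = 3)
K(G) = 1/(2*G)
y(C) = -35/3 + 35*C (y(C) = (((½)/3)*(-2) + C)*35 = (((½)*(⅓))*(-2) + C)*35 = ((⅙)*(-2) + C)*35 = (-⅓ + C)*35 = -35/3 + 35*C)
(y(58) + 14369)/(-41170 + 24630) = ((-35/3 + 35*58) + 14369)/(-41170 + 24630) = ((-35/3 + 2030) + 14369)/(-16540) = (6055/3 + 14369)*(-1/16540) = (49162/3)*(-1/16540) = -24581/24810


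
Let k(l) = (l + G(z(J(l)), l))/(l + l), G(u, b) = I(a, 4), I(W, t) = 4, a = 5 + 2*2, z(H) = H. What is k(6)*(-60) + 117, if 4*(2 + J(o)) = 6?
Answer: 67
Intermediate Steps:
J(o) = -1/2 (J(o) = -2 + (1/4)*6 = -2 + 3/2 = -1/2)
a = 9 (a = 5 + 4 = 9)
G(u, b) = 4
k(l) = (4 + l)/(2*l) (k(l) = (l + 4)/(l + l) = (4 + l)/((2*l)) = (1/(2*l))*(4 + l) = (4 + l)/(2*l))
k(6)*(-60) + 117 = ((1/2)*(4 + 6)/6)*(-60) + 117 = ((1/2)*(1/6)*10)*(-60) + 117 = (5/6)*(-60) + 117 = -50 + 117 = 67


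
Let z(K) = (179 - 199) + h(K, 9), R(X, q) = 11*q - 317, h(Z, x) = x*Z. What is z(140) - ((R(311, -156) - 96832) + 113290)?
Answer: -13185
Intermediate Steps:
h(Z, x) = Z*x
R(X, q) = -317 + 11*q
z(K) = -20 + 9*K (z(K) = (179 - 199) + K*9 = -20 + 9*K)
z(140) - ((R(311, -156) - 96832) + 113290) = (-20 + 9*140) - (((-317 + 11*(-156)) - 96832) + 113290) = (-20 + 1260) - (((-317 - 1716) - 96832) + 113290) = 1240 - ((-2033 - 96832) + 113290) = 1240 - (-98865 + 113290) = 1240 - 1*14425 = 1240 - 14425 = -13185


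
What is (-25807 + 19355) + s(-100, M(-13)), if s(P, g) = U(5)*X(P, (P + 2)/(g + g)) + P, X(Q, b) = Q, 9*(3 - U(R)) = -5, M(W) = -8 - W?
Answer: -62168/9 ≈ -6907.6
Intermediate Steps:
U(R) = 32/9 (U(R) = 3 - ⅑*(-5) = 3 + 5/9 = 32/9)
s(P, g) = 41*P/9 (s(P, g) = 32*P/9 + P = 41*P/9)
(-25807 + 19355) + s(-100, M(-13)) = (-25807 + 19355) + (41/9)*(-100) = -6452 - 4100/9 = -62168/9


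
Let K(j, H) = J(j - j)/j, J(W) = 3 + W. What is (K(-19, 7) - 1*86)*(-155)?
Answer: 253735/19 ≈ 13354.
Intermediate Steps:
K(j, H) = 3/j (K(j, H) = (3 + (j - j))/j = (3 + 0)/j = 3/j)
(K(-19, 7) - 1*86)*(-155) = (3/(-19) - 1*86)*(-155) = (3*(-1/19) - 86)*(-155) = (-3/19 - 86)*(-155) = -1637/19*(-155) = 253735/19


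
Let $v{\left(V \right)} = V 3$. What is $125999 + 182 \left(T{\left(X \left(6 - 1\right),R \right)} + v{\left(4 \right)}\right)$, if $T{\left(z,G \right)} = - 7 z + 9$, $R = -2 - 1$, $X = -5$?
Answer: $161671$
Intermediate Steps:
$R = -3$ ($R = -2 - 1 = -3$)
$T{\left(z,G \right)} = 9 - 7 z$
$v{\left(V \right)} = 3 V$
$125999 + 182 \left(T{\left(X \left(6 - 1\right),R \right)} + v{\left(4 \right)}\right) = 125999 + 182 \left(\left(9 - 7 \left(- 5 \left(6 - 1\right)\right)\right) + 3 \cdot 4\right) = 125999 + 182 \left(\left(9 - 7 \left(\left(-5\right) 5\right)\right) + 12\right) = 125999 + 182 \left(\left(9 - -175\right) + 12\right) = 125999 + 182 \left(\left(9 + 175\right) + 12\right) = 125999 + 182 \left(184 + 12\right) = 125999 + 182 \cdot 196 = 125999 + 35672 = 161671$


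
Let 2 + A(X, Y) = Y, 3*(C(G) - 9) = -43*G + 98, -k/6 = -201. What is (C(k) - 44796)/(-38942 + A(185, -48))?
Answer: 186121/116976 ≈ 1.5911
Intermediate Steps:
k = 1206 (k = -6*(-201) = 1206)
C(G) = 125/3 - 43*G/3 (C(G) = 9 + (-43*G + 98)/3 = 9 + (98 - 43*G)/3 = 9 + (98/3 - 43*G/3) = 125/3 - 43*G/3)
A(X, Y) = -2 + Y
(C(k) - 44796)/(-38942 + A(185, -48)) = ((125/3 - 43/3*1206) - 44796)/(-38942 + (-2 - 48)) = ((125/3 - 17286) - 44796)/(-38942 - 50) = (-51733/3 - 44796)/(-38992) = -186121/3*(-1/38992) = 186121/116976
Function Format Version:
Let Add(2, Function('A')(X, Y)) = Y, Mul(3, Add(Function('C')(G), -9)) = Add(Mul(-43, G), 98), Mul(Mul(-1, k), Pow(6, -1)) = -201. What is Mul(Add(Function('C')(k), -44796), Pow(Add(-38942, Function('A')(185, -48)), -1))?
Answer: Rational(186121, 116976) ≈ 1.5911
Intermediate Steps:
k = 1206 (k = Mul(-6, -201) = 1206)
Function('C')(G) = Add(Rational(125, 3), Mul(Rational(-43, 3), G)) (Function('C')(G) = Add(9, Mul(Rational(1, 3), Add(Mul(-43, G), 98))) = Add(9, Mul(Rational(1, 3), Add(98, Mul(-43, G)))) = Add(9, Add(Rational(98, 3), Mul(Rational(-43, 3), G))) = Add(Rational(125, 3), Mul(Rational(-43, 3), G)))
Function('A')(X, Y) = Add(-2, Y)
Mul(Add(Function('C')(k), -44796), Pow(Add(-38942, Function('A')(185, -48)), -1)) = Mul(Add(Add(Rational(125, 3), Mul(Rational(-43, 3), 1206)), -44796), Pow(Add(-38942, Add(-2, -48)), -1)) = Mul(Add(Add(Rational(125, 3), -17286), -44796), Pow(Add(-38942, -50), -1)) = Mul(Add(Rational(-51733, 3), -44796), Pow(-38992, -1)) = Mul(Rational(-186121, 3), Rational(-1, 38992)) = Rational(186121, 116976)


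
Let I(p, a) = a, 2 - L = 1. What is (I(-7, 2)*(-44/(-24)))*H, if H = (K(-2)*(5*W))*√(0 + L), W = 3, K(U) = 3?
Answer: 165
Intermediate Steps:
L = 1 (L = 2 - 1*1 = 2 - 1 = 1)
H = 45 (H = (3*(5*3))*√(0 + 1) = (3*15)*√1 = 45*1 = 45)
(I(-7, 2)*(-44/(-24)))*H = (2*(-44/(-24)))*45 = (2*(-44*(-1/24)))*45 = (2*(11/6))*45 = (11/3)*45 = 165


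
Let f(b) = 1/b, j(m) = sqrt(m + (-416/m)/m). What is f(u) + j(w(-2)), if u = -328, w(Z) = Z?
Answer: -1/328 + I*sqrt(106) ≈ -0.0030488 + 10.296*I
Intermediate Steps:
j(m) = sqrt(m - 416/m**2)
f(u) + j(w(-2)) = 1/(-328) + sqrt(-2 - 416/(-2)**2) = -1/328 + sqrt(-2 - 416*1/4) = -1/328 + sqrt(-2 - 104) = -1/328 + sqrt(-106) = -1/328 + I*sqrt(106)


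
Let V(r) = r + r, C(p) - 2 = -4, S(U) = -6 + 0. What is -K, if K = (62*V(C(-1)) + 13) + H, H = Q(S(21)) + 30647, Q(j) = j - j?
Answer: -30412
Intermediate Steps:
S(U) = -6
Q(j) = 0
C(p) = -2 (C(p) = 2 - 4 = -2)
V(r) = 2*r
H = 30647 (H = 0 + 30647 = 30647)
K = 30412 (K = (62*(2*(-2)) + 13) + 30647 = (62*(-4) + 13) + 30647 = (-248 + 13) + 30647 = -235 + 30647 = 30412)
-K = -1*30412 = -30412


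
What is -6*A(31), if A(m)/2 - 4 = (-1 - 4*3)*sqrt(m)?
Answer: -48 + 156*sqrt(31) ≈ 820.57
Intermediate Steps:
A(m) = 8 - 26*sqrt(m) (A(m) = 8 + 2*((-1 - 4*3)*sqrt(m)) = 8 + 2*((-1 - 12)*sqrt(m)) = 8 + 2*(-13*sqrt(m)) = 8 - 26*sqrt(m))
-6*A(31) = -6*(8 - 26*sqrt(31)) = -48 + 156*sqrt(31)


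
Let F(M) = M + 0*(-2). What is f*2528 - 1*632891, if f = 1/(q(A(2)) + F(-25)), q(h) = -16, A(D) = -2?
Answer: -25951059/41 ≈ -6.3295e+5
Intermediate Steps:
F(M) = M (F(M) = M + 0 = M)
f = -1/41 (f = 1/(-16 - 25) = 1/(-41) = -1/41 ≈ -0.024390)
f*2528 - 1*632891 = -1/41*2528 - 1*632891 = -2528/41 - 632891 = -25951059/41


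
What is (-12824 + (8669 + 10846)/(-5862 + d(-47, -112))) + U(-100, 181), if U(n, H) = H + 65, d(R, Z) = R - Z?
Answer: -72934181/5797 ≈ -12581.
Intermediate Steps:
U(n, H) = 65 + H
(-12824 + (8669 + 10846)/(-5862 + d(-47, -112))) + U(-100, 181) = (-12824 + (8669 + 10846)/(-5862 + (-47 - 1*(-112)))) + (65 + 181) = (-12824 + 19515/(-5862 + (-47 + 112))) + 246 = (-12824 + 19515/(-5862 + 65)) + 246 = (-12824 + 19515/(-5797)) + 246 = (-12824 + 19515*(-1/5797)) + 246 = (-12824 - 19515/5797) + 246 = -74360243/5797 + 246 = -72934181/5797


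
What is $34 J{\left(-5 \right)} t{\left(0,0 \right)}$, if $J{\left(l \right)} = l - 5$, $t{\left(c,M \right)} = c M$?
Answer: $0$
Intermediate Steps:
$t{\left(c,M \right)} = M c$
$J{\left(l \right)} = -5 + l$ ($J{\left(l \right)} = l - 5 = -5 + l$)
$34 J{\left(-5 \right)} t{\left(0,0 \right)} = 34 \left(-5 - 5\right) 0 \cdot 0 = 34 \left(-10\right) 0 = \left(-340\right) 0 = 0$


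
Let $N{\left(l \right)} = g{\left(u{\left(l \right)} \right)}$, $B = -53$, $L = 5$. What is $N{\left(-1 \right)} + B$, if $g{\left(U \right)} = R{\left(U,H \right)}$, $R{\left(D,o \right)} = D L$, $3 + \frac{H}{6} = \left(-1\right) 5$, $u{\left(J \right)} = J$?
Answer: $-58$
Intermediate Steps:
$H = -48$ ($H = -18 + 6 \left(\left(-1\right) 5\right) = -18 + 6 \left(-5\right) = -18 - 30 = -48$)
$R{\left(D,o \right)} = 5 D$ ($R{\left(D,o \right)} = D 5 = 5 D$)
$g{\left(U \right)} = 5 U$
$N{\left(l \right)} = 5 l$
$N{\left(-1 \right)} + B = 5 \left(-1\right) - 53 = -5 - 53 = -58$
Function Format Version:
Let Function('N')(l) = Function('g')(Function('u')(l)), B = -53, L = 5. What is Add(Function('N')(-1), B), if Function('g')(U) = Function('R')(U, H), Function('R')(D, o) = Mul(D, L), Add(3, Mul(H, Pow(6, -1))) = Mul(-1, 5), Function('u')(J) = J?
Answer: -58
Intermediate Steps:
H = -48 (H = Add(-18, Mul(6, Mul(-1, 5))) = Add(-18, Mul(6, -5)) = Add(-18, -30) = -48)
Function('R')(D, o) = Mul(5, D) (Function('R')(D, o) = Mul(D, 5) = Mul(5, D))
Function('g')(U) = Mul(5, U)
Function('N')(l) = Mul(5, l)
Add(Function('N')(-1), B) = Add(Mul(5, -1), -53) = Add(-5, -53) = -58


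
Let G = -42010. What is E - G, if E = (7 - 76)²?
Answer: 46771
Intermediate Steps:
E = 4761 (E = (-69)² = 4761)
E - G = 4761 - 1*(-42010) = 4761 + 42010 = 46771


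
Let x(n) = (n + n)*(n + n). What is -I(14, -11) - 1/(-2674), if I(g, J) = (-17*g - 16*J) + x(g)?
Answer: -1930627/2674 ≈ -722.00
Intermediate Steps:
x(n) = 4*n² (x(n) = (2*n)*(2*n) = 4*n²)
I(g, J) = -17*g - 16*J + 4*g² (I(g, J) = (-17*g - 16*J) + 4*g² = -17*g - 16*J + 4*g²)
-I(14, -11) - 1/(-2674) = -(-17*14 - 16*(-11) + 4*14²) - 1/(-2674) = -(-238 + 176 + 4*196) - 1*(-1/2674) = -(-238 + 176 + 784) + 1/2674 = -1*722 + 1/2674 = -722 + 1/2674 = -1930627/2674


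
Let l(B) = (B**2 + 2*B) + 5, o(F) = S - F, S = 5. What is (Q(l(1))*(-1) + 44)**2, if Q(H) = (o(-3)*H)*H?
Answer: 219024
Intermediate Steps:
o(F) = 5 - F
l(B) = 5 + B**2 + 2*B
Q(H) = 8*H**2 (Q(H) = ((5 - 1*(-3))*H)*H = ((5 + 3)*H)*H = (8*H)*H = 8*H**2)
(Q(l(1))*(-1) + 44)**2 = ((8*(5 + 1**2 + 2*1)**2)*(-1) + 44)**2 = ((8*(5 + 1 + 2)**2)*(-1) + 44)**2 = ((8*8**2)*(-1) + 44)**2 = ((8*64)*(-1) + 44)**2 = (512*(-1) + 44)**2 = (-512 + 44)**2 = (-468)**2 = 219024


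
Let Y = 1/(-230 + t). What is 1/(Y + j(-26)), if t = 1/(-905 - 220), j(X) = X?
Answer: -258751/6728651 ≈ -0.038455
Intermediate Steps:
t = -1/1125 (t = 1/(-1125) = -1/1125 ≈ -0.00088889)
Y = -1125/258751 (Y = 1/(-230 - 1/1125) = 1/(-258751/1125) = -1125/258751 ≈ -0.0043478)
1/(Y + j(-26)) = 1/(-1125/258751 - 26) = 1/(-6728651/258751) = -258751/6728651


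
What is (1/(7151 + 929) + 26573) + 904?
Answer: 222014161/8080 ≈ 27477.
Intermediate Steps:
(1/(7151 + 929) + 26573) + 904 = (1/8080 + 26573) + 904 = 214709841/8080 + 904 = 222014161/8080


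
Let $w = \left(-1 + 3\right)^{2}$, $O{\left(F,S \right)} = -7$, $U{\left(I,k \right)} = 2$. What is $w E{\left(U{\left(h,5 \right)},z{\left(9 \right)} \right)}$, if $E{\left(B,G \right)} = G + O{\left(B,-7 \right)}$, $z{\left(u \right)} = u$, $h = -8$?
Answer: $8$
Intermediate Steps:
$E{\left(B,G \right)} = -7 + G$ ($E{\left(B,G \right)} = G - 7 = -7 + G$)
$w = 4$ ($w = 2^{2} = 4$)
$w E{\left(U{\left(h,5 \right)},z{\left(9 \right)} \right)} = 4 \left(-7 + 9\right) = 4 \cdot 2 = 8$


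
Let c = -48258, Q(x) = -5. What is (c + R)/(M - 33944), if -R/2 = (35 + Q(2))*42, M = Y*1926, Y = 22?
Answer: -3627/602 ≈ -6.0249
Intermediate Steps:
M = 42372 (M = 22*1926 = 42372)
R = -2520 (R = -2*(35 - 5)*42 = -60*42 = -2*1260 = -2520)
(c + R)/(M - 33944) = (-48258 - 2520)/(42372 - 33944) = -50778/8428 = -50778*1/8428 = -3627/602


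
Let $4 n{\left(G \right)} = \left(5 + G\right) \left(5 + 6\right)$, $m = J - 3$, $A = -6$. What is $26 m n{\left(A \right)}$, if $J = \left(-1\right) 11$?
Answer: $1001$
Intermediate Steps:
$J = -11$
$m = -14$ ($m = -11 - 3 = -14$)
$n{\left(G \right)} = \frac{55}{4} + \frac{11 G}{4}$ ($n{\left(G \right)} = \frac{\left(5 + G\right) \left(5 + 6\right)}{4} = \frac{\left(5 + G\right) 11}{4} = \frac{55 + 11 G}{4} = \frac{55}{4} + \frac{11 G}{4}$)
$26 m n{\left(A \right)} = 26 \left(-14\right) \left(\frac{55}{4} + \frac{11}{4} \left(-6\right)\right) = - 364 \left(\frac{55}{4} - \frac{33}{2}\right) = \left(-364\right) \left(- \frac{11}{4}\right) = 1001$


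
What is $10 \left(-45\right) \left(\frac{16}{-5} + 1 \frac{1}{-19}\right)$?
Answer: $\frac{27810}{19} \approx 1463.7$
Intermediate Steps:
$10 \left(-45\right) \left(\frac{16}{-5} + 1 \frac{1}{-19}\right) = - 450 \left(16 \left(- \frac{1}{5}\right) + 1 \left(- \frac{1}{19}\right)\right) = - 450 \left(- \frac{16}{5} - \frac{1}{19}\right) = \left(-450\right) \left(- \frac{309}{95}\right) = \frac{27810}{19}$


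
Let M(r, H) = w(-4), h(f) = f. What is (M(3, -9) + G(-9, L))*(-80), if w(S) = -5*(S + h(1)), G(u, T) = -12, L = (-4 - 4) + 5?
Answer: -240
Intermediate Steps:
L = -3 (L = -8 + 5 = -3)
w(S) = -5 - 5*S (w(S) = -5*(S + 1) = -5*(1 + S) = -5 - 5*S)
M(r, H) = 15 (M(r, H) = -5 - 5*(-4) = -5 + 20 = 15)
(M(3, -9) + G(-9, L))*(-80) = (15 - 12)*(-80) = 3*(-80) = -240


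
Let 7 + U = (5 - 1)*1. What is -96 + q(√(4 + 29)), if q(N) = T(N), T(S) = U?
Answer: -99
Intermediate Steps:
U = -3 (U = -7 + (5 - 1)*1 = -7 + 4*1 = -7 + 4 = -3)
T(S) = -3
q(N) = -3
-96 + q(√(4 + 29)) = -96 - 3 = -99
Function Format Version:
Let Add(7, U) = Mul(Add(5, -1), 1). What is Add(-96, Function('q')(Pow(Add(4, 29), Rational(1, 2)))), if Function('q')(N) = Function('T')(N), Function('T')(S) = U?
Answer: -99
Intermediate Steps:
U = -3 (U = Add(-7, Mul(Add(5, -1), 1)) = Add(-7, Mul(4, 1)) = Add(-7, 4) = -3)
Function('T')(S) = -3
Function('q')(N) = -3
Add(-96, Function('q')(Pow(Add(4, 29), Rational(1, 2)))) = Add(-96, -3) = -99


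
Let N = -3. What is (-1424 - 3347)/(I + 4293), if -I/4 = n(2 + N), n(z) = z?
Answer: -4771/4297 ≈ -1.1103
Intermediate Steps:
I = 4 (I = -4*(2 - 3) = -4*(-1) = 4)
(-1424 - 3347)/(I + 4293) = (-1424 - 3347)/(4 + 4293) = -4771/4297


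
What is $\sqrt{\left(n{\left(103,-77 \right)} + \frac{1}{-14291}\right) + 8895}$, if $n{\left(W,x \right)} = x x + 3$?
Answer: $\frac{4 \sqrt{189259871681}}{14291} \approx 121.77$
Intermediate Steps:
$n{\left(W,x \right)} = 3 + x^{2}$ ($n{\left(W,x \right)} = x^{2} + 3 = 3 + x^{2}$)
$\sqrt{\left(n{\left(103,-77 \right)} + \frac{1}{-14291}\right) + 8895} = \sqrt{\left(\left(3 + \left(-77\right)^{2}\right) + \frac{1}{-14291}\right) + 8895} = \sqrt{\left(\left(3 + 5929\right) - \frac{1}{14291}\right) + 8895} = \sqrt{\left(5932 - \frac{1}{14291}\right) + 8895} = \sqrt{\frac{84774211}{14291} + 8895} = \sqrt{\frac{211892656}{14291}} = \frac{4 \sqrt{189259871681}}{14291}$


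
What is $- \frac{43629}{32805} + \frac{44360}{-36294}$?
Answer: $- \frac{168816707}{66145815} \approx -2.5522$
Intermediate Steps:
$- \frac{43629}{32805} + \frac{44360}{-36294} = \left(-43629\right) \frac{1}{32805} + 44360 \left(- \frac{1}{36294}\right) = - \frac{14543}{10935} - \frac{22180}{18147} = - \frac{168816707}{66145815}$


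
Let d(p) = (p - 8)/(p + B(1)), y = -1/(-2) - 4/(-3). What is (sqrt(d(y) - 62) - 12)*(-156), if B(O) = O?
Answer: 1872 - 156*I*sqrt(18547)/17 ≈ 1872.0 - 1249.7*I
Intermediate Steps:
y = 11/6 (y = -1*(-1/2) - 4*(-1/3) = 1/2 + 4/3 = 11/6 ≈ 1.8333)
d(p) = (-8 + p)/(1 + p) (d(p) = (p - 8)/(p + 1) = (-8 + p)/(1 + p))
(sqrt(d(y) - 62) - 12)*(-156) = (sqrt((-8 + 11/6)/(1 + 11/6) - 62) - 12)*(-156) = (sqrt(-37/6/(17/6) - 62) - 12)*(-156) = (sqrt((6/17)*(-37/6) - 62) - 12)*(-156) = (sqrt(-37/17 - 62) - 12)*(-156) = (sqrt(-1091/17) - 12)*(-156) = (I*sqrt(18547)/17 - 12)*(-156) = (-12 + I*sqrt(18547)/17)*(-156) = 1872 - 156*I*sqrt(18547)/17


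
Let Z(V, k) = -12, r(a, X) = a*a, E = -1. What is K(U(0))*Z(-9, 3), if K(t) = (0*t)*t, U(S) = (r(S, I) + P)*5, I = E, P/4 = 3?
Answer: 0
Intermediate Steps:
P = 12 (P = 4*3 = 12)
I = -1
r(a, X) = a**2
U(S) = 60 + 5*S**2 (U(S) = (S**2 + 12)*5 = (12 + S**2)*5 = 60 + 5*S**2)
K(t) = 0 (K(t) = 0*t = 0)
K(U(0))*Z(-9, 3) = 0*(-12) = 0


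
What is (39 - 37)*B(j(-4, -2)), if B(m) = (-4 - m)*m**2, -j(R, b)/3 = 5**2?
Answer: 798750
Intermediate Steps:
j(R, b) = -75 (j(R, b) = -3*5**2 = -3*25 = -75)
B(m) = m**2*(-4 - m)
(39 - 37)*B(j(-4, -2)) = (39 - 37)*((-75)**2*(-4 - 1*(-75))) = 2*(5625*(-4 + 75)) = 2*(5625*71) = 2*399375 = 798750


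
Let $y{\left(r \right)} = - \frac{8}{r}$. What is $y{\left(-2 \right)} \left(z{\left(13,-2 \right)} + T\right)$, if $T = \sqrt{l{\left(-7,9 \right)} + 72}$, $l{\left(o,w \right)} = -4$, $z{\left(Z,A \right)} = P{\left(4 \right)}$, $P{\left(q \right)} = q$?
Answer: $16 + 8 \sqrt{17} \approx 48.985$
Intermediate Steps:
$z{\left(Z,A \right)} = 4$
$T = 2 \sqrt{17}$ ($T = \sqrt{-4 + 72} = \sqrt{68} = 2 \sqrt{17} \approx 8.2462$)
$y{\left(-2 \right)} \left(z{\left(13,-2 \right)} + T\right) = - \frac{8}{-2} \left(4 + 2 \sqrt{17}\right) = \left(-8\right) \left(- \frac{1}{2}\right) \left(4 + 2 \sqrt{17}\right) = 4 \left(4 + 2 \sqrt{17}\right) = 16 + 8 \sqrt{17}$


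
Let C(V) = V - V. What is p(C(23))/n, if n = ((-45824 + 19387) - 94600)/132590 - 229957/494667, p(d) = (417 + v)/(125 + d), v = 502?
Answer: -12055055566014/2259075207725 ≈ -5.3363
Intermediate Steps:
C(V) = 0
p(d) = 919/(125 + d) (p(d) = (417 + 502)/(125 + d) = 919/(125 + d))
n = -90363008309/65587897530 (n = (-26437 - 94600)*(1/132590) - 229957*1/494667 = -121037*1/132590 - 229957/494667 = -121037/132590 - 229957/494667 = -90363008309/65587897530 ≈ -1.3777)
p(C(23))/n = (919/(125 + 0))/(-90363008309/65587897530) = (919/125)*(-65587897530/90363008309) = -12055055566014/2259075207725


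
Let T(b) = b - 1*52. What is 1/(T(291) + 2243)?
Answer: 1/2482 ≈ 0.00040290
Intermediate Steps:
T(b) = -52 + b (T(b) = b - 52 = -52 + b)
1/(T(291) + 2243) = 1/((-52 + 291) + 2243) = 1/(239 + 2243) = 1/2482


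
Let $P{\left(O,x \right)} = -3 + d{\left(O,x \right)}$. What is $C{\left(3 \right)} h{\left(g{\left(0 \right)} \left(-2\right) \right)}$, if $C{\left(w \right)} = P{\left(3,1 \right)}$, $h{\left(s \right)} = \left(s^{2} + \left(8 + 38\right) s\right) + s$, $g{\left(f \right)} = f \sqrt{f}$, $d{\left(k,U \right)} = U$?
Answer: $0$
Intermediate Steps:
$g{\left(f \right)} = f^{\frac{3}{2}}$
$h{\left(s \right)} = s^{2} + 47 s$ ($h{\left(s \right)} = \left(s^{2} + 46 s\right) + s = s^{2} + 47 s$)
$P{\left(O,x \right)} = -3 + x$
$C{\left(w \right)} = -2$ ($C{\left(w \right)} = -3 + 1 = -2$)
$C{\left(3 \right)} h{\left(g{\left(0 \right)} \left(-2\right) \right)} = - 2 \cdot 0^{\frac{3}{2}} \left(-2\right) \left(47 + 0^{\frac{3}{2}} \left(-2\right)\right) = - 2 \cdot 0 \left(-2\right) \left(47 + 0 \left(-2\right)\right) = - 2 \cdot 0 \left(47 + 0\right) = - 2 \cdot 0 \cdot 47 = \left(-2\right) 0 = 0$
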